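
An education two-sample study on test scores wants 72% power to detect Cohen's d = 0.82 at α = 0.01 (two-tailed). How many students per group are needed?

z_{α/2} = 2.576, z_β = Φ⁻¹(0.72) = 0.583. For large effect (d = 0.82): n per group = 2(z_{α/2} + z_β)²/d² = 2(2.576 + 0.583)²/0.82² = 29.7 → 30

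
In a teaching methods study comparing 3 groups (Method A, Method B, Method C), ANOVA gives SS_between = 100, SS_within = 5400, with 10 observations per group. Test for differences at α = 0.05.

df_between = 2, df_within = 27. F = MS_between/MS_within = 50.0/200.0 = 0.25. F_crit ≈ 3.354. Fail to reject H₀.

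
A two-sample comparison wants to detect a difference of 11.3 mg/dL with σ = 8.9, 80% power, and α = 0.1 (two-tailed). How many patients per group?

n per group = 2(z_α/2 + z_β)²σ²/d² = 2×(1.645 + 0.84)²×8.9²/11.3² = 7.7 → n = 8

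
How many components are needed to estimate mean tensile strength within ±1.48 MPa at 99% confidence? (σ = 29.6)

n = (z*σ/E)² = (2.576×29.6/1.48)² = 2654.3 → n = 2655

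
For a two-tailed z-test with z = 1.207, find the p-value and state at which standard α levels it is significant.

p = 2·P(Z > |1.207|) = 2·(1 - Φ(1.207)) ≈ 0.2274. Not significant at any standard level.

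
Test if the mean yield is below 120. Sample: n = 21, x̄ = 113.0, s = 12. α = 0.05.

t = (113.0 - 120)/(12/√21) = -2.673, df = 20. Critical t = -1.725. Reject H₀.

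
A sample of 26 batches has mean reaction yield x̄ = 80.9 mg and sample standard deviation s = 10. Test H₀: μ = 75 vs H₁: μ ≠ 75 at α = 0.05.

t = (x̄ - μ₀)/(s/√n) = (80.9 - 75)/(10/√26) = 3.008. df = 25, critical t = ±2.06. Reject H₀.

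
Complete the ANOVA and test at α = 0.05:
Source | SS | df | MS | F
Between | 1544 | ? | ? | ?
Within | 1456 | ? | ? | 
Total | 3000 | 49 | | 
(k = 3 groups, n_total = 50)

df_between = 2, df_within = 47. MS_between = 772.0, MS_within = 30.98. F = 24.92, F_crit ≈ 3.195. Reject H₀.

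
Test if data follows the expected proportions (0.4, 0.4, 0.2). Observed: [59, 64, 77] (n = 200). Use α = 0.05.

Expected: [80.0, 80.0, 40.0]. χ² = 42.938. df = 2, critical = 5.991. Reject H₀.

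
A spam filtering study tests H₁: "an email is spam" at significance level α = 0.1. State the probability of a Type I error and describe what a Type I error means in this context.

P(Type I error) = α = 0.1. A Type I error is rejecting H₀ when H₀ is actually true (false positive) — here, concluding that an email is spam when in fact this is not the case. Consequence: a legitimate email is sent to the spam folder and the user misses it.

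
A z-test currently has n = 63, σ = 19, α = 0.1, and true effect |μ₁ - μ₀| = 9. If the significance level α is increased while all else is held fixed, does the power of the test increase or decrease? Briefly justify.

Power increases: a larger α lowers the critical value, so more of the H₁ sampling distribution falls in the rejection region.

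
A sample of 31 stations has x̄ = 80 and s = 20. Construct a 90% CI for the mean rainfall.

CI = x̄ ± t*(s/√n) = 80 ± 1.697(20/√31) = (73.9, 86.1)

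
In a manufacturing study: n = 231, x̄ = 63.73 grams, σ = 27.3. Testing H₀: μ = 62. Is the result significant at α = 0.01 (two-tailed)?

z = (63.73 - 62)/(27.3/√231) = 0.963. Since |z| ≤ 2.576, not significant at α = 0.01.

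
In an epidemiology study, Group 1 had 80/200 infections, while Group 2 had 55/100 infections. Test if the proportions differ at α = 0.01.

p̂₁ = 0.4, p̂₂ = 0.55, pooled p̂ = 0.45. z = -2.462. Critical: ±2.576. Fail to reject H₀.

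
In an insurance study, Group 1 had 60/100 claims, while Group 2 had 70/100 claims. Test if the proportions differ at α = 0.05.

p̂₁ = 0.6, p̂₂ = 0.7, pooled p̂ = 0.65. z = -1.482. Critical: ±1.96. Fail to reject H₀.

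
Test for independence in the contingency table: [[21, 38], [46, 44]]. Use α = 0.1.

χ² = 3.468. df = 1, critical = 2.706. Reject H₀. Variables are dependent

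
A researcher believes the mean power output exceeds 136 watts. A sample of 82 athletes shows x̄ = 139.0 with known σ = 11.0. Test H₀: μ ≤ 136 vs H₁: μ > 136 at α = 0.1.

z = 2.47. Critical value: 1.28. Reject H₀.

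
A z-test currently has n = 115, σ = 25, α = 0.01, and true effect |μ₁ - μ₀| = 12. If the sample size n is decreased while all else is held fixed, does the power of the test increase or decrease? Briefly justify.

Power decreases: a smaller n inflates the standard error σ/√n, pulling the sampling distribution under H₁ back toward the critical value.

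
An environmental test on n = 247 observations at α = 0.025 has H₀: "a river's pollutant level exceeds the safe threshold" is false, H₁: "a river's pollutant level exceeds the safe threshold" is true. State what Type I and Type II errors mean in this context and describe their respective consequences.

Type I (false positive): concluding that a river's pollutant level exceeds the safe threshold when it is not — shutting down a compliant factory unnecessarily. Type II (false negative): failing to conclude that a river's pollutant level exceeds the safe threshold when it is — allowing unsafe pollution to continue. Which is costlier depends on domain priorities and is a judgement call rather than a statistical fact.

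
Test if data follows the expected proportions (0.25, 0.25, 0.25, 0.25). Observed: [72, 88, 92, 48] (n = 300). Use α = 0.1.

Expected: [75.0, 75.0, 75.0, 75.0]. χ² = 15.947. df = 3, critical = 6.251. Reject H₀.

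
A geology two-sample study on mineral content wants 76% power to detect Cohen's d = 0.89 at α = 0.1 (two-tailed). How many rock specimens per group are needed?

z_{α/2} = 1.645, z_β = Φ⁻¹(0.76) = 0.706. For large effect (d = 0.89): n per group = 2(z_{α/2} + z_β)²/d² = 2(1.645 + 0.706)²/0.89² = 14.0 → 14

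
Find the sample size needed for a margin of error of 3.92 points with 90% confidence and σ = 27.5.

n = (z*σ/E)² = (1.645×27.5/3.92)² = 133.2 → n = 134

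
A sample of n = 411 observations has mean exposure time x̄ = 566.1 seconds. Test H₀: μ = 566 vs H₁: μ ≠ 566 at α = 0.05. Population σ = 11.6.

z = (x̄ - μ₀)/(σ/√n) = (566.1 - 566)/(11.6/√411) = 0.175. Critical value: ±1.96. Since |0.175| ≤ 1.96, Fail to reject H₀.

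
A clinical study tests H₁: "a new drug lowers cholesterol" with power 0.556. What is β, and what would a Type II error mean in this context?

β = 1 - power = 1 - 0.556 = 0.444. A Type II error is failing to reject H₀ when H₀ is false (false negative) — here, failing to conclude that a new drug lowers cholesterol when in fact it is true. Consequence: shelving an effective drug — patients miss out on a treatment that would have helped.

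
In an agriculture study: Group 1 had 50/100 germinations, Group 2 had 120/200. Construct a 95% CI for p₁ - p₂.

p̂₁ = 0.5, p̂₂ = 0.6. Difference = -0.1. CI = (-0.219, 0.019)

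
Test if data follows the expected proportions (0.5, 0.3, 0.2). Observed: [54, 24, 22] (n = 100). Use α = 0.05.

Expected: [50.0, 30.0, 20.0]. χ² = 1.72. df = 2, critical = 5.991. Fail to reject H₀.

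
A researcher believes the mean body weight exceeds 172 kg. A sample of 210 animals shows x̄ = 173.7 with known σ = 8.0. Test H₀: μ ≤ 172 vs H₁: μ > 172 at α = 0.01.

z = 3.079. Critical value: 2.33. Reject H₀.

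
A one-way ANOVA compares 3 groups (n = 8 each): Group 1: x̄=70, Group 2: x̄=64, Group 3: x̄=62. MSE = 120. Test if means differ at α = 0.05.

Grand mean = 65.33. SS_between = 277.33, MS_between = 138.67. F = 1.156, F_crit ≈ 3.467. Fail to reject H₀.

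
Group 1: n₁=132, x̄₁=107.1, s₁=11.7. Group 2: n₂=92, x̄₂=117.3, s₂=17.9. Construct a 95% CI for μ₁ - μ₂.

Difference = -10.2. SE = √(11.7²/132 + 17.9²/92) = 2.126. CI = (-14.37, -6.03)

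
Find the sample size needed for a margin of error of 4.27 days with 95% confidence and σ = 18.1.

n = (z*σ/E)² = (1.96×18.1/4.27)² = 69.03 → n = 70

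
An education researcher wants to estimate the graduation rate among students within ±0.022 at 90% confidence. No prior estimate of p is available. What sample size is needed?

Conservative approach: use p = 0.5 (maximizes p(1-p) = 0.25). n = z²(0.25)/E² = 1.645²×0.25/0.022² = 1397.7 → n = 1398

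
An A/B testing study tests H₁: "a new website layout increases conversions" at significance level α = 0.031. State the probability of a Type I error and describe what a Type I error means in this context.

P(Type I error) = α = 0.031. A Type I error is rejecting H₀ when H₀ is actually true (false positive) — here, concluding that a new website layout increases conversions when in fact this is not the case. Consequence: rolling out a layout that doesn't actually help — wasted engineering effort.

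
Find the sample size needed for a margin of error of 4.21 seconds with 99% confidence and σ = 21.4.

n = (z*σ/E)² = (2.576×21.4/4.21)² = 171.5 → n = 172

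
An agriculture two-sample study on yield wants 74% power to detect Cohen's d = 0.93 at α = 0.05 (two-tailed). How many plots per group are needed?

z_{α/2} = 1.96, z_β = Φ⁻¹(0.74) = 0.643. For large effect (d = 0.93): n per group = 2(z_{α/2} + z_β)²/d² = 2(1.96 + 0.643)²/0.93² = 15.7 → 16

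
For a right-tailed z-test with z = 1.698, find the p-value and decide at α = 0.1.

p = P(Z > 1.698) = 1 - Φ(1.698) ≈ 0.0448. Since p < 0.1, reject H₀ (significant) at α = 0.1.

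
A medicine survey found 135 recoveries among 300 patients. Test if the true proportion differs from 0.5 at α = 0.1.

p̂ = 0.45, p₀ = 0.5. z = (p̂ - p₀)/√(p₀(1-p₀)/n) = -1.732. Critical: ±1.645. Reject H₀.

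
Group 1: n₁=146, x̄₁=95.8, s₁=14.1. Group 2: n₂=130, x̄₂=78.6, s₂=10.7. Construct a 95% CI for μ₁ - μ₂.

Difference = 17.2. SE = √(14.1²/146 + 10.7²/130) = 1.497. CI = (14.26, 20.14)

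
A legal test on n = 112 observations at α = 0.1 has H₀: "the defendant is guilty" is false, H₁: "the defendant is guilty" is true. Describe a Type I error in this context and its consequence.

Type I error: rejecting H₀ when it is true — concluding that the defendant is guilty when in fact it is not. Consequence: convicting an innocent person.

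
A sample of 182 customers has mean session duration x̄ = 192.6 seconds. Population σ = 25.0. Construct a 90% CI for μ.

CI = x̄ ± z*(σ/√n) = 192.6 ± 1.645(25.0/√182) = 192.6 ± 3.05 = (189.55, 195.65)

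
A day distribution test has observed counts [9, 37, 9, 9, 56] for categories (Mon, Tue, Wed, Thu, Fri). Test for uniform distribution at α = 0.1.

Expected = 24 each. χ² = Σ(O-E)²/E = 77.833. df = 4, critical value = 7.779. Reject H₀.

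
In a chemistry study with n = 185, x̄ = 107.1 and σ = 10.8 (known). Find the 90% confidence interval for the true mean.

CI = x̄ ± z*(σ/√n) = 107.1 ± 1.645(10.8/√185) = 107.1 ± 1.31 = (105.79, 108.41)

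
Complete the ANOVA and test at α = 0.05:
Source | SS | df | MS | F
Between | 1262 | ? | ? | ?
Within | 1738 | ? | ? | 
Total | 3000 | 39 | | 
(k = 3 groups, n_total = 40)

df_between = 2, df_within = 37. MS_between = 631.0, MS_within = 46.97. F = 13.433, F_crit ≈ 3.252. Reject H₀.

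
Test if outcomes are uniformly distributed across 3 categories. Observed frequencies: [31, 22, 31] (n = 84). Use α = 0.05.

Expected = 28 each. χ² = Σ(O-E)²/E = 1.929. df = 2, critical value = 5.991. Fail to reject H₀.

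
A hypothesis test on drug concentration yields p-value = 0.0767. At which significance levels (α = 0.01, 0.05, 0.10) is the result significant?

p = 0.0767. Significant at: α = 0.1.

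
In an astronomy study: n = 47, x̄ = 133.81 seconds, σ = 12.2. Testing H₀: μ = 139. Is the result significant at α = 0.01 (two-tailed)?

z = (133.81 - 139)/(12.2/√47) = -2.916. Since |z| > 2.576, significant at α = 0.01.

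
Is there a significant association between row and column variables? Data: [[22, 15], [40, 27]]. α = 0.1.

χ² = 0.001. df = 1, critical = 2.706. Fail to reject H₀. No evidence of dependence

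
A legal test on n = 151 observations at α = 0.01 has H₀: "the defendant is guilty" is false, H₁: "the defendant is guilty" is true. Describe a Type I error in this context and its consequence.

Type I error: rejecting H₀ when it is true — concluding that the defendant is guilty when in fact it is not. Consequence: convicting an innocent person.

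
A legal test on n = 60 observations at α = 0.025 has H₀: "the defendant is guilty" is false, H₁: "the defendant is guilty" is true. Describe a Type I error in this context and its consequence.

Type I error: rejecting H₀ when it is true — concluding that the defendant is guilty when in fact it is not. Consequence: convicting an innocent person.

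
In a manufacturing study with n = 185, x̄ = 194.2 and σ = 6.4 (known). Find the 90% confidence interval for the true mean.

CI = x̄ ± z*(σ/√n) = 194.2 ± 1.645(6.4/√185) = 194.2 ± 0.77 = (193.43, 194.97)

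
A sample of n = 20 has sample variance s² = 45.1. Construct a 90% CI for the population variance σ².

df = 19. χ²_{0.05} = 30.144, χ²_{0.95} = 10.117. CI for σ² = ((n-1)s²/χ²_{α/2}, (n-1)s²/χ²_{1-α/2}) = (19·45.1/30.144, 19·45.1/10.117) = (28.43, 84.7)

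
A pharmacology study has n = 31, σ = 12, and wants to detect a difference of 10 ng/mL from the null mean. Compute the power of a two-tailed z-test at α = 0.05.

SE = σ/√n = 12/√31 = 2.155. Non-centrality λ = d/SE = 10/2.155 = 4.64. Power ≈ Φ(λ - z_{α/2}) = Φ(4.64 - 1.96) = Φ(2.68) = 0.996.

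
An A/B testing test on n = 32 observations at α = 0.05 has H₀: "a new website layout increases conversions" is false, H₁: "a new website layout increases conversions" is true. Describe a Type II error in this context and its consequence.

Type II error: failing to reject H₀ when it is false — concluding that a new website layout increases conversions is not supported when in fact it is. Consequence: discarding a layout that would have improved conversions — lost revenue.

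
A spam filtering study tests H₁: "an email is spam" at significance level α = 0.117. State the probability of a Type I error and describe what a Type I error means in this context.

P(Type I error) = α = 0.117. A Type I error is rejecting H₀ when H₀ is actually true (false positive) — here, concluding that an email is spam when in fact this is not the case. Consequence: a legitimate email is sent to the spam folder and the user misses it.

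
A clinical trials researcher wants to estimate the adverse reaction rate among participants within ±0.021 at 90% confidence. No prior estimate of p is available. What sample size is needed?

Conservative approach: use p = 0.5 (maximizes p(1-p) = 0.25). n = z²(0.25)/E² = 1.645²×0.25/0.021² = 1534.03 → n = 1535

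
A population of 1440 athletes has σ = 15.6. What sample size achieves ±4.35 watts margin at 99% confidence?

Without FPC: n₀ = (2.576×15.6/4.35)² = 85.342. With FPC: n = n₀N/(n₀+N-1) = 80.6 → n = 81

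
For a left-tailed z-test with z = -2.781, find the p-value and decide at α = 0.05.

p = P(Z < -2.781) = Φ(-2.781) ≈ 0.0027. Since p < 0.05, reject H₀ (significant) at α = 0.05.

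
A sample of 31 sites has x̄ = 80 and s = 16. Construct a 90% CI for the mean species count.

CI = x̄ ± t*(s/√n) = 80 ± 1.697(16/√31) = (75.12, 84.88)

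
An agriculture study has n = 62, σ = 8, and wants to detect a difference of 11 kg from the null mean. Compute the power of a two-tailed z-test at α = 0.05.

SE = σ/√n = 8/√62 = 1.016. Non-centrality λ = d/SE = 11/1.016 = 10.827. Power ≈ Φ(λ - z_{α/2}) = Φ(10.827 - 1.96) = Φ(8.867) = 1.0.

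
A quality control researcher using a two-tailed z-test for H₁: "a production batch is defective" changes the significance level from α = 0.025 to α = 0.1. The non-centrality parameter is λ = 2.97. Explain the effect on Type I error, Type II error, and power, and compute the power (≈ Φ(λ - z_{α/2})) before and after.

Increasing α from 0.025 to 0.1:
• Type I error rate increases (α is the Type I rate by definition).
• Critical value moves from z_{α/2} = 2.241 to 1.645, so power = Φ(λ - z_{α/2}) goes from Φ(2.97 - 2.241) = 0.767 to Φ(2.97 - 1.645) = 0.907.
• Type II error rate β = 1 - power therefore decreases (0.233 → 0.093).
Appropriate when false negatives are costly — here, shipping a defective batch — faulty products reach customers.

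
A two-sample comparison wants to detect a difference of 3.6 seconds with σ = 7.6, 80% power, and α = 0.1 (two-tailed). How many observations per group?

n per group = 2(z_α/2 + z_β)²σ²/d² = 2×(1.645 + 0.84)²×7.6²/3.6² = 55.04 → n = 56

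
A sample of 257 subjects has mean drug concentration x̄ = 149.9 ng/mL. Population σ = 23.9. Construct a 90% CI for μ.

CI = x̄ ± z*(σ/√n) = 149.9 ± 1.645(23.9/√257) = 149.9 ± 2.45 = (147.45, 152.35)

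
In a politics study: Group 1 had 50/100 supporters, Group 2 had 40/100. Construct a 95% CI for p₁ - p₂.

p̂₁ = 0.5, p̂₂ = 0.4. Difference = 0.1. CI = (-0.037, 0.237)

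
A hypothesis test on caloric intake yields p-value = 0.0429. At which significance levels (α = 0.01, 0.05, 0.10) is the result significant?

p = 0.0429. Significant at: α = 0.05, 0.1.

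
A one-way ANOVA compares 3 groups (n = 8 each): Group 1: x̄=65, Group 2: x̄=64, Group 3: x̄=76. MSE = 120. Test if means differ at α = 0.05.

Grand mean = 68.33. SS_between = 709.33, MS_between = 354.67. F = 2.956, F_crit ≈ 3.467. Fail to reject H₀.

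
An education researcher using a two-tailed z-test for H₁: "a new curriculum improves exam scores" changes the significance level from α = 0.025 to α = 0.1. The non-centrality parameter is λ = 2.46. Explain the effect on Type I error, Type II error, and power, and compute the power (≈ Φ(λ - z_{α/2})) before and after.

Increasing α from 0.025 to 0.1:
• Type I error rate increases (α is the Type I rate by definition).
• Critical value moves from z_{α/2} = 2.241 to 1.645, so power = Φ(λ - z_{α/2}) goes from Φ(2.46 - 2.241) = 0.587 to Φ(2.46 - 1.645) = 0.792.
• Type II error rate β = 1 - power therefore decreases (0.413 → 0.208).
Appropriate when false negatives are costly — here, keeping the old curriculum when the new one would have helped students.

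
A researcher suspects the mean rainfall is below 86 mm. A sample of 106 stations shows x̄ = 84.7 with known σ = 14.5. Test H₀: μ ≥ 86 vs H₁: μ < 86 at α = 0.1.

z = -0.923. Critical value: -1.28. Fail to reject H₀.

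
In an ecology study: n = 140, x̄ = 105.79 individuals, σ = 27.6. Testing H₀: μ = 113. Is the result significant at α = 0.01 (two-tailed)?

z = (105.79 - 113)/(27.6/√140) = -3.091. Since |z| > 2.576, significant at α = 0.01.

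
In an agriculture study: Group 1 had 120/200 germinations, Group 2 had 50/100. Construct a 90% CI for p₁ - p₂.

p̂₁ = 0.6, p̂₂ = 0.5. Difference = 0.1. CI = (-0.0, 0.2)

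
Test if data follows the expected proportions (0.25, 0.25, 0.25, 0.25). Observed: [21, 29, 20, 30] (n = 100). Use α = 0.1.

Expected: [25.0, 25.0, 25.0, 25.0]. χ² = 3.28. df = 3, critical = 6.251. Fail to reject H₀.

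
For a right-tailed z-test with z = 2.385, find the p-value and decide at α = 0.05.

p = P(Z > 2.385) = 1 - Φ(2.385) ≈ 0.0085. Since p < 0.05, reject H₀ (significant) at α = 0.05.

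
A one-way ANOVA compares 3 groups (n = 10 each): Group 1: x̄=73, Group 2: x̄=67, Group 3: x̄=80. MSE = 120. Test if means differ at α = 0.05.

Grand mean = 73.33. SS_between = 846.67, MS_between = 423.33. F = 3.528, F_crit ≈ 3.354. Reject H₀.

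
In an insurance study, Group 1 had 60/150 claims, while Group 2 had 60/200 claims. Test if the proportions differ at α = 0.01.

p̂₁ = 0.4, p̂₂ = 0.3, pooled p̂ = 0.343. z = 1.95. Critical: ±2.576. Fail to reject H₀.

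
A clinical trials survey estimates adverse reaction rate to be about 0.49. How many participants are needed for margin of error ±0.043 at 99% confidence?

n = z²p(1-p)/E² = 2.576²×0.49×0.51/0.043² = 896.9 → n = 897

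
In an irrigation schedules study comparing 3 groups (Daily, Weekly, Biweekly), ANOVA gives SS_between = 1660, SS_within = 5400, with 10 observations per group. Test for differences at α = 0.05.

df_between = 2, df_within = 27. F = MS_between/MS_within = 830.0/200.0 = 4.15. F_crit ≈ 3.354. Reject H₀. At least one mean differs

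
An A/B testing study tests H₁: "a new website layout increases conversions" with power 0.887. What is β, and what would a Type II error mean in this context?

β = 1 - power = 1 - 0.887 = 0.113. A Type II error is failing to reject H₀ when H₀ is false (false negative) — here, failing to conclude that a new website layout increases conversions when in fact it is true. Consequence: discarding a layout that would have improved conversions — lost revenue.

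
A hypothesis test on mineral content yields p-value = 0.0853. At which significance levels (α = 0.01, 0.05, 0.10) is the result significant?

p = 0.0853. Significant at: α = 0.1.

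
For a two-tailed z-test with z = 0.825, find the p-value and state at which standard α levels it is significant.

p = 2·P(Z > |0.825|) = 2·(1 - Φ(0.825)) ≈ 0.4094. Not significant at any standard level.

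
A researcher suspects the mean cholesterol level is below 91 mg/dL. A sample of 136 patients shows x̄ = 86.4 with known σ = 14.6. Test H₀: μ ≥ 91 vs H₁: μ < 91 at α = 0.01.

z = -3.674. Critical value: -2.33. Reject H₀.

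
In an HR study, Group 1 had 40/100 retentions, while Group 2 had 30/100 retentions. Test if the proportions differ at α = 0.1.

p̂₁ = 0.4, p̂₂ = 0.3, pooled p̂ = 0.35. z = 1.482. Critical: ±1.645. Fail to reject H₀.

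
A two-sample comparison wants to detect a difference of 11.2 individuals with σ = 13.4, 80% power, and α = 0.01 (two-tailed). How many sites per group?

n per group = 2(z_α/2 + z_β)²σ²/d² = 2×(2.576 + 0.84)²×13.4²/11.2² = 33.4 → n = 34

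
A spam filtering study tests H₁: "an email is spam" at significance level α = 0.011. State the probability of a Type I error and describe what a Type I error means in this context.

P(Type I error) = α = 0.011. A Type I error is rejecting H₀ when H₀ is actually true (false positive) — here, concluding that an email is spam when in fact this is not the case. Consequence: a legitimate email is sent to the spam folder and the user misses it.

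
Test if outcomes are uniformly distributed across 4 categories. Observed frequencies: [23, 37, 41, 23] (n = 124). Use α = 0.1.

Expected = 31 each. χ² = Σ(O-E)²/E = 8.516. df = 3, critical value = 6.251. Reject H₀.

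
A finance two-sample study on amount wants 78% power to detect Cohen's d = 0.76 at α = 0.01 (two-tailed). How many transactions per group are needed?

z_{α/2} = 2.576, z_β = Φ⁻¹(0.78) = 0.772. For medium effect (d = 0.76): n per group = 2(z_{α/2} + z_β)²/d² = 2(2.576 + 0.772)²/0.76² = 38.8 → 39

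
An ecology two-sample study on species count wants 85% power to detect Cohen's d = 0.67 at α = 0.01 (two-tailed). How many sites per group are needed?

z_{α/2} = 2.576, z_β = Φ⁻¹(0.85) = 1.036. For medium effect (d = 0.67): n per group = 2(z_{α/2} + z_β)²/d² = 2(2.576 + 1.036)²/0.67² = 58.1 → 59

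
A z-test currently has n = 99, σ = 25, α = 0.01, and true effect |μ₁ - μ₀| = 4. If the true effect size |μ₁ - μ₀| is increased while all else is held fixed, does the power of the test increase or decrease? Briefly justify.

Power increases: a larger true effect increases the non-centrality λ = |μ₁ - μ₀|/(σ/√n).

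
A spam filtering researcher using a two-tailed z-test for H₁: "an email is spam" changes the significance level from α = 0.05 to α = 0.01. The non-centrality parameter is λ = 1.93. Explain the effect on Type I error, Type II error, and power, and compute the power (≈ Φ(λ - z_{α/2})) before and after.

Decreasing α from 0.05 to 0.01:
• Type I error rate decreases (α is the Type I rate by definition).
• Critical value moves from z_{α/2} = 1.96 to 2.576, so power = Φ(λ - z_{α/2}) goes from Φ(1.93 - 1.96) = 0.488 to Φ(1.93 - 2.576) = 0.259.
• Type II error rate β = 1 - power therefore increases (0.512 → 0.741).
Appropriate when false positives are costly — here, a legitimate email is sent to the spam folder and the user misses it.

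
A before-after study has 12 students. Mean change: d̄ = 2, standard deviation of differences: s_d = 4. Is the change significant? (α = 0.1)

t = d̄/(s_d/√n) = 2/(4/√12) = 1.732. df = 11, critical t = ±1.796. Fail to reject H₀.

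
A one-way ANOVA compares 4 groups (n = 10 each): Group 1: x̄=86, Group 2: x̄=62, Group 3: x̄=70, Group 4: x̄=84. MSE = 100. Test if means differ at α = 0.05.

Grand mean = 75.5. SS_between = 3950.0, MS_between = 1316.67. F = 13.167, F_crit ≈ 2.866. Reject H₀.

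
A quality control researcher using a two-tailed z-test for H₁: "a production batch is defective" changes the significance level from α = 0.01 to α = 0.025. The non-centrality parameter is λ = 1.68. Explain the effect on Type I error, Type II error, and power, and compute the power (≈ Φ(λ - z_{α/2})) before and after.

Increasing α from 0.01 to 0.025:
• Type I error rate increases (α is the Type I rate by definition).
• Critical value moves from z_{α/2} = 2.576 to 2.241, so power = Φ(λ - z_{α/2}) goes from Φ(1.68 - 2.576) = 0.185 to Φ(1.68 - 2.241) = 0.287.
• Type II error rate β = 1 - power therefore decreases (0.815 → 0.713).
Appropriate when false negatives are costly — here, shipping a defective batch — faulty products reach customers.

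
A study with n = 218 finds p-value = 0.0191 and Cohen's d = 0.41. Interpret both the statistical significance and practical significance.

Statistically significant (p = 0.0191 < 0.05). Cohen's d = 0.41 indicates a small effect size. Both statistical and practical significance should be considered.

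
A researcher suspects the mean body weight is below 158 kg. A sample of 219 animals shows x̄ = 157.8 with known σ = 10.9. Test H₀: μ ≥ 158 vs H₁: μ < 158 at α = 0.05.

z = -0.272. Critical value: -1.645. Fail to reject H₀.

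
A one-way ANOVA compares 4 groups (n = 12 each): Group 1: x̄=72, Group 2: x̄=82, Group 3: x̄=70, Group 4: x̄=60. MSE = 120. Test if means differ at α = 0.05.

Grand mean = 71.0. SS_between = 2928.0, MS_between = 976.0. F = 8.133, F_crit ≈ 2.816. Reject H₀.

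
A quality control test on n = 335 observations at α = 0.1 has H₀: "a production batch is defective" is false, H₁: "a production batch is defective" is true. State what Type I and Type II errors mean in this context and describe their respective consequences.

Type I (false positive): concluding that a production batch is defective when it is not — scrapping a good batch — wasted material and cost for no reason. Type II (false negative): failing to conclude that a production batch is defective when it is — shipping a defective batch — faulty products reach customers. Which is costlier depends on domain priorities and is a judgement call rather than a statistical fact.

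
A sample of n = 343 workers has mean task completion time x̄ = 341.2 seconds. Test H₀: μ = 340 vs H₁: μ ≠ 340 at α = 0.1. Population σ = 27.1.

z = (x̄ - μ₀)/(σ/√n) = (341.2 - 340)/(27.1/√343) = 0.82. Critical value: ±1.645. Since |0.82| ≤ 1.645, Fail to reject H₀.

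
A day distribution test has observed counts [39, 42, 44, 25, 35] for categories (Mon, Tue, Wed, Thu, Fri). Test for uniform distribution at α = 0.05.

Expected = 37 each. χ² = Σ(O-E)²/E = 6.108. df = 4, critical value = 9.488. Fail to reject H₀.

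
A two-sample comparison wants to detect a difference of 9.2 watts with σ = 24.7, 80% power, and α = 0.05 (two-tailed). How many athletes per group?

n per group = 2(z_α/2 + z_β)²σ²/d² = 2×(1.96 + 0.84)²×24.7²/9.2² = 113.02 → n = 114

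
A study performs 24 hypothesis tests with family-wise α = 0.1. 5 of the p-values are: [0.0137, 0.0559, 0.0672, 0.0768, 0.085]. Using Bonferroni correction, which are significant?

Bonferroni α = 0.1/24 = 0.00417. None of the given p-values are significant.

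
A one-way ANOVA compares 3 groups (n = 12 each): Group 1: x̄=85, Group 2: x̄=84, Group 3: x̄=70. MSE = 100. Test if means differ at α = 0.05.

Grand mean = 79.67. SS_between = 1688.0, MS_between = 844.0. F = 8.44, F_crit ≈ 3.285. Reject H₀.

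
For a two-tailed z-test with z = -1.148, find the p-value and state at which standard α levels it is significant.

p = 2·P(Z > |-1.148|) = 2·(1 - Φ(1.148)) ≈ 0.251. Not significant at any standard level.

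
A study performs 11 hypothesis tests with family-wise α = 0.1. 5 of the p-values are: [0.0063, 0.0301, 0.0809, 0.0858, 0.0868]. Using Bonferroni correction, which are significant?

Bonferroni α = 0.1/11 = 0.00909. Significant p-values: [0.0063]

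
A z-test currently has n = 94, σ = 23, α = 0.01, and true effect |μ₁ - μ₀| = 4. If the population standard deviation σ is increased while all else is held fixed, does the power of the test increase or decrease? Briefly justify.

Power decreases: a larger σ inflates the standard error σ/√n, pulling the sampling distribution under H₁ back toward the critical value.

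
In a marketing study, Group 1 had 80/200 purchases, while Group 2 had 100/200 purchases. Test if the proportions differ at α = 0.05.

p̂₁ = 0.4, p̂₂ = 0.5, pooled p̂ = 0.45. z = -2.01. Critical: ±1.96. Reject H₀.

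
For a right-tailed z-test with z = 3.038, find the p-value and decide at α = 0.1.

p = P(Z > 3.038) = 1 - Φ(3.038) ≈ 0.0012. Since p < 0.1, reject H₀ (significant) at α = 0.1.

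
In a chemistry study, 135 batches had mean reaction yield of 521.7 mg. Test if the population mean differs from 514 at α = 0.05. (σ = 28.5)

z = (x̄ - μ₀)/(σ/√n) = (521.7 - 514)/(28.5/√135) = 3.139. Critical value: ±1.96. Since |3.139| > 1.96, Reject H₀.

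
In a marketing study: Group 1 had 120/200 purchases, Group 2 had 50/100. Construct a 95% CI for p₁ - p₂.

p̂₁ = 0.6, p̂₂ = 0.5. Difference = 0.1. CI = (-0.019, 0.219)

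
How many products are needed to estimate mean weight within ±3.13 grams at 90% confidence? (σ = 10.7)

n = (z*σ/E)² = (1.645×10.7/3.13)² = 31.6 → n = 32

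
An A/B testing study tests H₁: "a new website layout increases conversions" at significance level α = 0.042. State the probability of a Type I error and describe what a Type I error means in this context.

P(Type I error) = α = 0.042. A Type I error is rejecting H₀ when H₀ is actually true (false positive) — here, concluding that a new website layout increases conversions when in fact this is not the case. Consequence: rolling out a layout that doesn't actually help — wasted engineering effort.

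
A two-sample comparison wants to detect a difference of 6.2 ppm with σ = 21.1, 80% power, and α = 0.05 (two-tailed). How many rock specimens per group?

n per group = 2(z_α/2 + z_β)²σ²/d² = 2×(1.96 + 0.84)²×21.1²/6.2² = 181.6 → n = 182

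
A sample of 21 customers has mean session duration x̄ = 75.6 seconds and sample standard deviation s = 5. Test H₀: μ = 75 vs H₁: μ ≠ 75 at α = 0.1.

t = (x̄ - μ₀)/(s/√n) = (75.6 - 75)/(5/√21) = 0.55. df = 20, critical t = ±1.725. Fail to reject H₀.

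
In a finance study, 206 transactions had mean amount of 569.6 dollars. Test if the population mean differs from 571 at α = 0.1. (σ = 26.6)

z = (x̄ - μ₀)/(σ/√n) = (569.6 - 571)/(26.6/√206) = -0.755. Critical value: ±1.645. Since |-0.755| ≤ 1.645, Fail to reject H₀.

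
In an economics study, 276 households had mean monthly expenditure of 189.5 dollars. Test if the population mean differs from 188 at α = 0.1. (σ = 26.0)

z = (x̄ - μ₀)/(σ/√n) = (189.5 - 188)/(26.0/√276) = 0.958. Critical value: ±1.645. Since |0.958| ≤ 1.645, Fail to reject H₀.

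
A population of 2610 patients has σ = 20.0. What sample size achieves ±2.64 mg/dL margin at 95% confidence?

Without FPC: n₀ = (1.96×20.0/2.64)² = 220.478. With FPC: n = n₀N/(n₀+N-1) = 203.4 → n = 204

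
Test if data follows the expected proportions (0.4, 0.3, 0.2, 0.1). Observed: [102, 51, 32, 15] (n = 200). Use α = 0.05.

Expected: [80.0, 60.0, 40.0, 20.0]. χ² = 10.25. df = 3, critical = 7.815. Reject H₀.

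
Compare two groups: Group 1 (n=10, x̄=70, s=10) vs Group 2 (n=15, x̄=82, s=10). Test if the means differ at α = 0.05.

Pooled sp = 10.0. t = -2.939, df = 23. Critical t = ±2.069. Reject H₀.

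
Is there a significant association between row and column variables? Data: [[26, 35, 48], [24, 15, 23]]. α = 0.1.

χ² = 4.289. df = 2, critical = 4.605. Fail to reject H₀. No evidence of dependence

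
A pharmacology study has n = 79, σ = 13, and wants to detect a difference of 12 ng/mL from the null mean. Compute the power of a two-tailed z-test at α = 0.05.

SE = σ/√n = 13/√79 = 1.463. Non-centrality λ = d/SE = 12/1.463 = 8.204. Power ≈ Φ(λ - z_{α/2}) = Φ(8.204 - 1.96) = Φ(6.244) = 1.0.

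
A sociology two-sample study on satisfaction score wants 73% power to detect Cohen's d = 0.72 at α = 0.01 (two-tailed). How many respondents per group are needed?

z_{α/2} = 2.576, z_β = Φ⁻¹(0.73) = 0.613. For medium effect (d = 0.72): n per group = 2(z_{α/2} + z_β)²/d² = 2(2.576 + 0.613)²/0.72² = 39.2 → 40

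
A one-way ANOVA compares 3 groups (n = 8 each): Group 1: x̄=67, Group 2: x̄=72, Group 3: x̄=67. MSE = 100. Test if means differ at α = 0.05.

Grand mean = 68.67. SS_between = 133.33, MS_between = 66.67. F = 0.667, F_crit ≈ 3.467. Fail to reject H₀.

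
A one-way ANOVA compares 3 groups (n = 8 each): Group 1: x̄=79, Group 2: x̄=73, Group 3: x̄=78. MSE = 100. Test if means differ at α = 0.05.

Grand mean = 76.67. SS_between = 165.33, MS_between = 82.67. F = 0.827, F_crit ≈ 3.467. Fail to reject H₀.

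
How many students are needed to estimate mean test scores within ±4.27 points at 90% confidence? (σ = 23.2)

n = (z*σ/E)² = (1.645×23.2/4.27)² = 79.9 → n = 80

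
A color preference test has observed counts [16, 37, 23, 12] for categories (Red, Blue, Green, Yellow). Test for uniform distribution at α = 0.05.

Expected = 22 each. χ² = Σ(O-E)²/E = 16.455. df = 3, critical value = 7.815. Reject H₀.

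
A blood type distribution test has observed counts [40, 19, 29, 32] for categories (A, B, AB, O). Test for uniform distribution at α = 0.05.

Expected = 30 each. χ² = Σ(O-E)²/E = 7.533. df = 3, critical value = 7.815. Fail to reject H₀.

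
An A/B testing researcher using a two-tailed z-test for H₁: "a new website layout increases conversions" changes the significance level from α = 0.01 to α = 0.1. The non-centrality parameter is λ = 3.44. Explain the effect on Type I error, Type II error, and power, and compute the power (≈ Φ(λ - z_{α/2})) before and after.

Increasing α from 0.01 to 0.1:
• Type I error rate increases (α is the Type I rate by definition).
• Critical value moves from z_{α/2} = 2.576 to 1.645, so power = Φ(λ - z_{α/2}) goes from Φ(3.44 - 2.576) = 0.806 to Φ(3.44 - 1.645) = 0.964.
• Type II error rate β = 1 - power therefore decreases (0.194 → 0.036).
Appropriate when false negatives are costly — here, discarding a layout that would have improved conversions — lost revenue.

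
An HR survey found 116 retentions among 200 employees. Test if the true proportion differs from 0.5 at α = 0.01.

p̂ = 0.58, p₀ = 0.5. z = (p̂ - p₀)/√(p₀(1-p₀)/n) = 2.263. Critical: ±2.576. Fail to reject H₀.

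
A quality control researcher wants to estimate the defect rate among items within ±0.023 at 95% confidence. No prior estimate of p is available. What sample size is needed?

Conservative approach: use p = 0.5 (maximizes p(1-p) = 0.25). n = z²(0.25)/E² = 1.96²×0.25/0.023² = 1815.5 → n = 1816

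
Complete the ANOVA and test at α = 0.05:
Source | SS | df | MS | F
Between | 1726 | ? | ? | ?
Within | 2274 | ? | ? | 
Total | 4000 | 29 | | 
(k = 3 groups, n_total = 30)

df_between = 2, df_within = 27. MS_between = 863.0, MS_within = 84.22. F = 10.247, F_crit ≈ 3.354. Reject H₀.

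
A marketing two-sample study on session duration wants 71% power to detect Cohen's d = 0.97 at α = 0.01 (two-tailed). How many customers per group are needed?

z_{α/2} = 2.576, z_β = Φ⁻¹(0.71) = 0.553. For large effect (d = 0.97): n per group = 2(z_{α/2} + z_β)²/d² = 2(2.576 + 0.553)²/0.97² = 20.8 → 21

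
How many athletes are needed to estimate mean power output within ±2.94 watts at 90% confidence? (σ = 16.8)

n = (z*σ/E)² = (1.645×16.8/2.94)² = 88.4 → n = 89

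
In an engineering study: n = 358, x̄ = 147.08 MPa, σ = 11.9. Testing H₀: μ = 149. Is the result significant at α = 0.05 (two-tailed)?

z = (147.08 - 149)/(11.9/√358) = -3.053. Since |z| > 1.96, significant at α = 0.05.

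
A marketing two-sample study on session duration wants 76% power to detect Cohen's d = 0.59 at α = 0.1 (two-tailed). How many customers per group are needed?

z_{α/2} = 1.645, z_β = Φ⁻¹(0.76) = 0.706. For medium effect (d = 0.59): n per group = 2(z_{α/2} + z_β)²/d² = 2(1.645 + 0.706)²/0.59² = 31.8 → 32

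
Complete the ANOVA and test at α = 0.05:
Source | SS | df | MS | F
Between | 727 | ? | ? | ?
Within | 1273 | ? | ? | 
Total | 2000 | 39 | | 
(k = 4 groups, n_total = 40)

df_between = 3, df_within = 36. MS_between = 242.33, MS_within = 35.36. F = 6.853, F_crit ≈ 2.866. Reject H₀.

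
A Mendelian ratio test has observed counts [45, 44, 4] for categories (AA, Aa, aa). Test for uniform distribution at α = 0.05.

Expected = 31 each. χ² = Σ(O-E)²/E = 35.29. df = 2, critical value = 5.991. Reject H₀.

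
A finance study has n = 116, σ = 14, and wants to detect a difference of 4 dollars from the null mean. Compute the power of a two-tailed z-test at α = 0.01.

SE = σ/√n = 14/√116 = 1.3. Non-centrality λ = d/SE = 4/1.3 = 3.077. Power ≈ Φ(λ - z_{α/2}) = Φ(3.077 - 2.576) = Φ(0.501) = 0.692.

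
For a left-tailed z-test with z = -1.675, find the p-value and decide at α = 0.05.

p = P(Z < -1.675) = Φ(-1.675) ≈ 0.047. Since p < 0.05, reject H₀ (significant) at α = 0.05.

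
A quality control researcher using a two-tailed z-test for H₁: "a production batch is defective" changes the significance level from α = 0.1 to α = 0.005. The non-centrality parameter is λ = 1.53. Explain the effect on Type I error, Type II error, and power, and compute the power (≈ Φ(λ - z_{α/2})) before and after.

Decreasing α from 0.1 to 0.005:
• Type I error rate decreases (α is the Type I rate by definition).
• Critical value moves from z_{α/2} = 1.645 to 2.807, so power = Φ(λ - z_{α/2}) goes from Φ(1.53 - 1.645) = 0.454 to Φ(1.53 - 2.807) = 0.101.
• Type II error rate β = 1 - power therefore increases (0.546 → 0.899).
Appropriate when false positives are costly — here, scrapping a good batch — wasted material and cost for no reason.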